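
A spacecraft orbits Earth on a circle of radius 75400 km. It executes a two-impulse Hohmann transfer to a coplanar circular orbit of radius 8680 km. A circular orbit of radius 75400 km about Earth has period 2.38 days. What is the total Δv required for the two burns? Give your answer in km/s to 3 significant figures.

From Kepler's third law T² = 4π²r³/μ at r = 75400 km, T = 2.38 days = 2.38 × 86400 s = 2.05632×10^5 s: μ = 4π²r³/T² = 4.00214×10^5 km³/s².
The Hohmann ellipse has a_t = (r₁ + r₂)/2 = 42040 km.
Circular speed at r₁: v₁ = √(μ/r₁) = √(4.00214×10^5/75400) = 2.304 km/s.
Transfer-orbit speed at r₁ (v² = μ(2/r − 1/a)): v_a = √[μ(2/r₁ − 1/a_t)] = 1.047 km/s.
First burn Δv₁ = |v_a − v₁| = 1.257 km/s.
At r₂, v₂ = √(μ/r₂) = 6.7903 km/s.
Transfer-orbit speed at r₂: v_p = √[μ(2/r₂ − 1/a_t)] = 9.0937 km/s.
Second burn Δv₂ = |v₂ − v_p| = 2.303 km/s.
Δv = Δv₁ + Δv₂ = 1.257 + 2.303 = 3.560 km/s.

Δv = 3.56 km/s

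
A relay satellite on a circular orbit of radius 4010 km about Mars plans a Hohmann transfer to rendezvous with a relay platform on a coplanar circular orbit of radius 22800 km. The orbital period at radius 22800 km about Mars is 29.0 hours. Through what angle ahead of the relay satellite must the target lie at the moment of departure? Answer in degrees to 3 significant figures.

φ = 98.9°

From Kepler's third law T² = 4π²r³/μ at r = 22800 km, T = 29.0 hours = 29.0 × 3600 s = 1.044×10^5 s: μ = 4π²r³/T² = 42930.2 km³/s².
Semi-major axis of the transfer orbit: a_t = (4010 + 22800)/2 = 13405 km.
Transfer time t = π√(a_t³/μ) = 23532.5 s.
The target's mean motion on its circular orbit is ω₂ = √(μ/r₂³) = 6.01838×10^-5 rad/s.
Angle swept by the target during transfer: ω₂·t = 1.41628 rad = 81.147°.
The relay satellite traverses 180° on the transfer ellipse, so the target must lead by 180° − 81.147° = 98.9°.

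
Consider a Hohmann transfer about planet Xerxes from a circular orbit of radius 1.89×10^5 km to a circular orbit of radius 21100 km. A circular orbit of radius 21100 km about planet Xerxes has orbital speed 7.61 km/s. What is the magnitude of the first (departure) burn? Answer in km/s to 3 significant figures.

From the circular-orbit relation v² = μ/r at r = 21100 km: μ = v²r = (7.61)² × 21100 = 1.22195×10^6 km³/s².
Semi-major axis of the transfer orbit: a_t = (1.890×10^5 + 21100)/2 = 1.0505×10^5 km.
On the circular orbit at r = 1.890×10^5 km, v_c = √(μ/r) = 2.543 km/s.
Vis-viva on the transfer ellipse at r = 1.890×10^5 km gives v_t = √[μ(2/r − 1/a_t)] = 1.140 km/s.
Δv₁ = |v_t − v_c| = |1.140 − 2.543| = 1.403 km/s.

Δv₁ = 1.40 km/s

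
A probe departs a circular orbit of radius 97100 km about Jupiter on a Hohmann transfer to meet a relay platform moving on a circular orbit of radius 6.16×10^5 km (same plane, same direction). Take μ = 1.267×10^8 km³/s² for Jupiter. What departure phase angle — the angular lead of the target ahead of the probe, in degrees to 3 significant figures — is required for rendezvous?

φ = 101°

The Hohmann ellipse has a_t = (r₁ + r₂)/2 = 3.5655×10^5 km.
Transfer time t = π√(a_t³/μ) = 59421 s.
Target angular speed ω₂ = √(μ/r₂³) = 2.3282×10^-5 rad/s.
Angle swept by the target during transfer: ω₂·t = 1.38344 rad = 79.27°.
The probe traverses 180° on the transfer ellipse, so the target must lead by 180° − 79.27° = 101°.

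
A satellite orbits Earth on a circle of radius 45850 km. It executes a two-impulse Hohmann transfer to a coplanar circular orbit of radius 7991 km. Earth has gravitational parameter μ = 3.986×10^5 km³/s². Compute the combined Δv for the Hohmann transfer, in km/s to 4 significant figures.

Δv = 3.497 km/s

The Hohmann ellipse has a_t = (r₁ + r₂)/2 = 26920.5 km.
Circular speed at r₁: v₁ = √(μ/r₁) = √(3.986×10^5/45850) = 2.9485 km/s.
Transfer-orbit speed at r₁ (vis-viva equation): v_a = √[μ(2/r₁ − 1/a_t)] = 1.6064 km/s.
First burn Δv₁ = |v_a − v₁| = 1.3421 km/s.
At r₂, v₂ = √(μ/r₂) = 7.06266 km/s.
Transfer-orbit speed at r₂: v_p = √[μ(2/r₂ − 1/a_t)] = 9.21714 km/s.
Second burn Δv₂ = |v₂ − v_p| = 2.1545 km/s.
Δv = Δv₁ + Δv₂ = 1.3421 + 2.1545 = 3.497 km/s.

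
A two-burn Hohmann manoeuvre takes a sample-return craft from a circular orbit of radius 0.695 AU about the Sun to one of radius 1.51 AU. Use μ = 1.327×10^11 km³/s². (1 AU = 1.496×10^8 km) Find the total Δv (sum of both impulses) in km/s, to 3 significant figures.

Δv = 11.1 km/s

In km: r₁ = 0.695 × 1.496×10^8 = 1.03972×10^8 km; r₂ = 1.51 × 1.496×10^8 = 2.25896×10^8 km.
Semi-major axis of the transfer orbit: a_t = (1.03972×10^8 + 2.25896×10^8)/2 = 1.64934×10^8 km.
At r₁ the circular-orbit speed is v₁ = √(μ/r₁) = 35.7254 km/s.
On the transfer ellipse at r₁, vis-viva equation gives v_p = √[μ(2/r₁ − 1/a_t)] = 41.8096 km/s.
First burn Δv₁ = |v_p − v₁| = 6.084 km/s.
Circular speed at r₂: v₂ = √(μ/r₂) = 24.2371 km/s.
Transfer-orbit speed at r₂: v_a = √[μ(2/r₂ − 1/a_t)] = 19.2435 km/s.
Second burn Δv₂ = |v₂ − v_a| = 4.994 km/s.
Total Δv = Δv₁ + Δv₂ = 11.08 km/s.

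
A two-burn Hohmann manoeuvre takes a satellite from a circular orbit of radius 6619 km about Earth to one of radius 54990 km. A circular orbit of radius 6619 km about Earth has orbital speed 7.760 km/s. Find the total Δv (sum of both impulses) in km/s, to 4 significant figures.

From the circular-orbit relation v² = μ/r at r = 6619 km: μ = v²r = (7.760)² × 6619 = 3.98580×10^5 km³/s².
The Hohmann ellipse has a_t = (r₁ + r₂)/2 = 30804.5 km.
At r₁ the circular-orbit speed is v₁ = √(μ/r₁) = 7.7600 km/s.
On the transfer ellipse at r₁, vis-viva equation gives v_p = √[μ(2/r₁ − 1/a_t)] = 10.368 km/s.
First burn Δv₁ = |v_p − v₁| = 2.608 km/s.
At r₂, v₂ = √(μ/r₂) = 2.692 km/s.
Transfer-orbit speed at r₂: v_a = √[μ(2/r₂ − 1/a_t)] = 1.248 km/s.
Second burn Δv₂ = |v₂ − v_a| = 1.444 km/s.
Δv = Δv₁ + Δv₂ = 2.608 + 1.444 = 4.052 km/s.

Δv = 4.052 km/s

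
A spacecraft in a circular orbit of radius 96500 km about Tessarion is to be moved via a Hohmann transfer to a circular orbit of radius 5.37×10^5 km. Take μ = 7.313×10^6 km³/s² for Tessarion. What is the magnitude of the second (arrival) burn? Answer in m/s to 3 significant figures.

Δv₂ = 1650 m/s

Semi-major axis of the transfer orbit: a_t = (96500 + 5.370×10^5)/2 = 3.1675×10^5 km.
On the circular orbit at r = 5.370×10^5 km, v_c = √(μ/r) = 3.690 km/s.
Vis-viva on the transfer ellipse at r = 5.370×10^5 km gives v_t = √[μ(2/r − 1/a_t)] = 2.037 km/s.
Δv₂ = |v_t − v_c| = |2.037 − 3.690| = 1.653 km/s.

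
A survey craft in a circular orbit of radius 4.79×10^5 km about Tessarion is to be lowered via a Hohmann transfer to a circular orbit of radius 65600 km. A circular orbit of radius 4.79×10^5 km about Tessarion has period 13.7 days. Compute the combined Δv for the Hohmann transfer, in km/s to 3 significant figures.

Δv = 3.54 km/s

From Kepler's third law T² = 4π²r³/μ at r = 4.79×10^5 km, T = 13.7 days = 13.7 × 86400 s = 1.18368×10^6 s: μ = 4π²r³/T² = 3.09669×10^6 km³/s².
Semi-major axis of the transfer orbit: a_t = (4.790×10^5 + 65600)/2 = 2.723×10^5 km.
At r₁ the circular-orbit speed is v₁ = √(μ/r₁) = 2.543 km/s.
On the transfer ellipse at r₁, v² = μ(2/r − 1/a) gives v_a = √[μ(2/r₁ − 1/a_t)] = 1.248 km/s.
First burn Δv₁ = |v_a − v₁| = 1.295 km/s.
At r₂, v₂ = √(μ/r₂) = 6.871 km/s.
Transfer-orbit speed at r₂: v_p = √[μ(2/r₂ − 1/a_t)] = 9.113 km/s.
Second burn Δv₂ = |v₂ − v_p| = 2.242 km/s.
Δv = Δv₁ + Δv₂ = 1.295 + 2.242 = 3.537 km/s.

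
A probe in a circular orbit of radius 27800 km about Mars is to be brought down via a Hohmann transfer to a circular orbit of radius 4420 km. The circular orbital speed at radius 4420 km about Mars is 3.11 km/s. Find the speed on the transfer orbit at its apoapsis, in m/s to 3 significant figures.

v = 650 m/s

From the circular-orbit relation v² = μ/r at r = 4420 km: μ = v²r = (3.11)² × 4420 = 42750.7 km³/s².
Semi-major axis of the transfer orbit: a_t = (27800 + 4420)/2 = 16110 km.
At apoapsis, r = 27800 km.
From the vis-viva equation, v = √[μ(2/r − 1/a_t)] = 0.6495 km/s.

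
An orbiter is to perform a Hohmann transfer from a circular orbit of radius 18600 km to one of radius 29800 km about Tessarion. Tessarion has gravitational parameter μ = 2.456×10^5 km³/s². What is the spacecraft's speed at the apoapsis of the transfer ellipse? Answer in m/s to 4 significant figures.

v = 2517 m/s

The Hohmann ellipse has a_t = (r₁ + r₂)/2 = 24200 km.
At apoapsis, r = 29800 km.
From the vis-viva equation, v = √[μ(2/r − 1/a_t)] = 2.517 km/s.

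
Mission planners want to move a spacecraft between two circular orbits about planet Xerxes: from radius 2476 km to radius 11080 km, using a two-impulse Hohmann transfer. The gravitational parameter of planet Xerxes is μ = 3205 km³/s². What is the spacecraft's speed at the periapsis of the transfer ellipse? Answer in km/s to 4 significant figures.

Semi-major axis of the transfer orbit: a_t = (2476 + 11080)/2 = 6778 km.
At periapsis, r = 2476 km.
Applying v² = μ(2/r − 1/a_t): v = 1.455 km/s.

v = 1.455 km/s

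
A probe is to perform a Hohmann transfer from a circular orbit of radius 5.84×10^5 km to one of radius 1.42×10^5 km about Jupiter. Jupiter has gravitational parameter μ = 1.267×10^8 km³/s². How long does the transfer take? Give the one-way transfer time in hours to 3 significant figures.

t = 17.0 hours

The Hohmann ellipse has a_t = (r₁ + r₂)/2 = 3.630×10^5 km.
By Kepler's third law the transfer-orbit period is T = 2π√(a_t³/μ), so t = T/2 = 61040 s.
Converting: 61040 s ÷ 3600 s/hour = 17.0 hours.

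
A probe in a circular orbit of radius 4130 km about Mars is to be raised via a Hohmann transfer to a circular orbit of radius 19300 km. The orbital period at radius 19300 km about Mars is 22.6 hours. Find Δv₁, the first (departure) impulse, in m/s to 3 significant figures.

Δv₁ = 914 m/s

From Kepler's third law T² = 4π²r³/μ at r = 19300 km, T = 22.6 hours = 22.6 × 3600 s = 81360 s: μ = 4π²r³/T² = 42875.6 km³/s².
The Hohmann ellipse has a_t = (r₁ + r₂)/2 = 11715 km.
Circular speed at r = 4130 km: v_c = √(μ/r) = 3.2220 km/s.
Transfer-orbit speed at the same r (vis-viva, a = a_t): v_t = √[μ(2/r − 1/a_t)] = 4.1356 km/s.
Δv₁ = |v_t − v_c| = |4.1356 − 3.2220| = 0.9136 km/s.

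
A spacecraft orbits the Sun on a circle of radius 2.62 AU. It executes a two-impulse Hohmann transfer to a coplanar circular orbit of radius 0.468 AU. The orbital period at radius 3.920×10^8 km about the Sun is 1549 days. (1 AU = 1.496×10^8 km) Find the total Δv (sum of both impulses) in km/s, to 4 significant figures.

From Kepler's third law T² = 4π²r³/μ at r = 3.920×10^8 km, T = 1549 days = 1549 × 86400 s = 1.338336×10^8 s: μ = 4π²r³/T² = 1.32766×10^11 km³/s².
In km: r₁ = 2.62 × 1.496×10^8 = 3.91952×10^8 km; r₂ = 0.468 × 1.496×10^8 = 7.00128×10^7 km.
The Hohmann ellipse has a_t = (r₁ + r₂)/2 = 2.309824×10^8 km.
Circular speed at r₁: v₁ = √(μ/r₁) = √(1.32766×10^11/3.91952×10^8) = 18.405 km/s.
Transfer-orbit speed at r₁ (vis-viva equation): v_a = √[μ(2/r₁ − 1/a_t)] = 10.133 km/s.
First burn Δv₁ = |v_a − v₁| = 8.272 km/s.
Circular speed at r₂: v₂ = √(μ/r₂) = 43.55 km/s.
Transfer-orbit speed at r₂: v_p = √[μ(2/r₂ − 1/a_t)] = 56.73 km/s.
Second burn Δv₂ = |v₂ − v_p| = 13.18 km/s.
Total Δv = Δv₁ + Δv₂ = 21.45 km/s.

Δv = 21.45 km/s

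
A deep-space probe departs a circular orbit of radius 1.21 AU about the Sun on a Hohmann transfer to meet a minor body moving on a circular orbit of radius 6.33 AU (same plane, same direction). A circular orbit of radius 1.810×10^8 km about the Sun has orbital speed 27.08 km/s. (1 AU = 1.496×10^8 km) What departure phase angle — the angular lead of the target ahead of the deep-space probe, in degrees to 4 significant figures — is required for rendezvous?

φ = 97.27°

From the circular-orbit relation v² = μ/r at r = 1.810×10^8 km: μ = v²r = (27.08)² × 1.810×10^8 = 1.32732×10^11 km³/s².
In km: r₁ = 1.21 × 1.496×10^8 = 1.81016×10^8 km; r₂ = 6.33 × 1.496×10^8 = 9.46968×10^8 km.
The Hohmann ellipse has a_t = (r₁ + r₂)/2 = 5.63992×10^8 km.
Transfer time t = π√(a_t³/μ) = 1.154972×10^8 s.
Target angular speed ω₂ = √(μ/r₂³) = 1.250216×10^-8 rad/s.
Angle swept by the target during transfer: ω₂·t = 1.44396 rad = 82.73°.
The deep-space probe traverses 180° on the transfer ellipse, so the target must lead by 180° − 82.73° = 97.27°.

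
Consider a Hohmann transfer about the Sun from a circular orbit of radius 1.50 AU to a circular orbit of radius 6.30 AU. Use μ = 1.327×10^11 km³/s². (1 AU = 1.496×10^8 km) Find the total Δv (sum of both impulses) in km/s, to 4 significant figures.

Δv = 11.10 km/s

In km: r₁ = 1.50 × 1.496×10^8 = 2.244×10^8 km; r₂ = 6.30 × 1.496×10^8 = 9.4248×10^8 km.
Transfer-ellipse semi-major axis a_t = (r₁ + r₂)/2 = (2.244×10^8 + 9.4248×10^8)/2 = 5.8344×10^8 km.
At r₁ the circular-orbit speed is v₁ = √(μ/r₁) = 24.32 km/s.
Transfer-orbit speed at r₁ (v² = μ(2/r − 1/a)): v_p = √[μ(2/r₁ − 1/a_t)] = 30.91 km/s.
First burn Δv₁ = |v_p − v₁| = 6.590 km/s.
At r₂, v₂ = √(μ/r₂) = 11.866 km/s.
Transfer-orbit speed at r₂: v_a = √[μ(2/r₂ − 1/a_t)] = 7.3589 km/s.
Second burn Δv₂ = |v₂ − v_a| = 4.507 km/s.
Total Δv = Δv₁ + Δv₂ = 11.10 km/s.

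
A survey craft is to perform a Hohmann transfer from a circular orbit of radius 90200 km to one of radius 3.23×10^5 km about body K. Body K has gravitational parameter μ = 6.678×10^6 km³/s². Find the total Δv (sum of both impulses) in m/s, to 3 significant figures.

Δv = 3700 m/s

The Hohmann ellipse has a_t = (r₁ + r₂)/2 = 2.066×10^5 km.
Circular speed at r₁: v₁ = √(μ/r₁) = √(6.678×10^6/90200) = 8.60439 km/s.
Transfer-orbit speed at r₁ (vis-viva equation): v_p = √[μ(2/r₁ − 1/a_t)] = 10.7586 km/s.
First burn Δv₁ = |v_p − v₁| = 2.154 km/s.
At r₂, v₂ = √(μ/r₂) = 4.547 km/s.
Transfer-orbit speed at r₂: v_a = √[μ(2/r₂ − 1/a_t)] = 3.004 km/s.
Second burn Δv₂ = |v₂ − v_a| = 1.543 km/s.
Δv = Δv₁ + Δv₂ = 2.154 + 1.543 = 3.697 km/s.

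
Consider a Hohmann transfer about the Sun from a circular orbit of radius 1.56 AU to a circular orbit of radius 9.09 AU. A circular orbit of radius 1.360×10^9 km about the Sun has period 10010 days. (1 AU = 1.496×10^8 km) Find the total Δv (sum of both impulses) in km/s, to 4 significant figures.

Δv = 11.84 km/s

From Kepler's third law T² = 4π²r³/μ at r = 1.360×10^9 km, T = 10010 days = 10010 × 86400 s = 8.64864×10^8 s: μ = 4π²r³/T² = 1.32764×10^11 km³/s².
In km: r₁ = 1.56 × 1.496×10^8 = 2.33376×10^8 km; r₂ = 9.09 × 1.496×10^8 = 1.359864×10^9 km.
The Hohmann ellipse has a_t = (r₁ + r₂)/2 = 7.9662×10^8 km.
At r₁ the circular-orbit speed is v₁ = √(μ/r₁) = 23.8513 km/s.
On the transfer ellipse at r₁, vis-viva equation gives v_p = √[μ(2/r₁ − 1/a_t)] = 31.1627 km/s.
First burn Δv₁ = |v_p − v₁| = 7.311 km/s.
Circular speed at r₂: v₂ = √(μ/r₂) = 9.881 km/s.
Transfer-orbit speed at r₂: v_a = √[μ(2/r₂ − 1/a_t)] = 5.348 km/s.
Second burn Δv₂ = |v₂ − v_a| = 4.533 km/s.
Δv = Δv₁ + Δv₂ = 7.311 + 4.533 = 11.84 km/s.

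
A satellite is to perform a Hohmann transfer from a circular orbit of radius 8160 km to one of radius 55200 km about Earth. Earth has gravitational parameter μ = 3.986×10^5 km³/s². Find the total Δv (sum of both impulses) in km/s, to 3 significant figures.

Δv = 3.56 km/s

Transfer-ellipse semi-major axis a_t = (r₁ + r₂)/2 = (8160 + 55200)/2 = 31680 km.
Circular speed at r₁: v₁ = √(μ/r₁) = √(3.986×10^5/8160) = 6.989 km/s.
Transfer-orbit speed at r₁ (v² = μ(2/r − 1/a)): v_p = √[μ(2/r₁ − 1/a_t)] = 9.226 km/s.
First burn Δv₁ = |v_p − v₁| = 2.237 km/s.
At r₂, v₂ = √(μ/r₂) = 2.687 km/s.
Transfer-orbit speed at r₂: v_a = √[μ(2/r₂ − 1/a_t)] = 1.364 km/s.
Second burn Δv₂ = |v₂ − v_a| = 1.323 km/s.
Δv = Δv₁ + Δv₂ = 2.237 + 1.323 = 3.560 km/s.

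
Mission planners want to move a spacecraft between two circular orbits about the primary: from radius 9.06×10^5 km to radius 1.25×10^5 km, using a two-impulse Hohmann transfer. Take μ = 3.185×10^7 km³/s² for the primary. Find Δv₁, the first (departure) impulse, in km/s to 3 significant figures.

Δv₁ = 3.01 km/s

The Hohmann ellipse has a_t = (r₁ + r₂)/2 = 5.155×10^5 km.
Circular speed at r = 9.060×10^5 km: v_c = √(μ/r) = 5.929 km/s.
Transfer-orbit speed at the same r (vis-viva, a = a_t): v_t = √[μ(2/r − 1/a_t)] = 2.920 km/s.
Δv₁ = |v_t − v_c| = |2.920 − 5.929| = 3.009 km/s.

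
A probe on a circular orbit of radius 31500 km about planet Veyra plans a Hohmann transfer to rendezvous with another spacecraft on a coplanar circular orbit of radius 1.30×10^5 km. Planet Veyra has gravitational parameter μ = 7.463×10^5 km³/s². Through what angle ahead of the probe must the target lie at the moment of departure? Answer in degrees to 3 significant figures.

Transfer-ellipse semi-major axis a_t = (r₁ + r₂)/2 = (31500 + 1.300×10^5)/2 = 80750 km.
Transfer time t = π√(a_t³/μ) = 83450 s.
Target angular speed ω₂ = √(μ/r₂³) = 1.843×10^-5 rad/s.
Angle swept by the target during transfer: ω₂·t = 1.538 rad = 88.12°.
The probe traverses 180° on the transfer ellipse, so the target must lead by 180° − 88.12° = 91.9°.

φ = 91.9°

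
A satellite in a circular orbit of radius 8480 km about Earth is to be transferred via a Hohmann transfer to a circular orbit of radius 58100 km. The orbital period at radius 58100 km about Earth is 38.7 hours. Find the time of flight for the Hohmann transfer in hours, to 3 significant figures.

t = 8.39 hours

From Kepler's third law T² = 4π²r³/μ at r = 58100 km, T = 38.7 hours = 38.7 × 3600 s = 1.3932×10^5 s: μ = 4π²r³/T² = 3.98897×10^5 km³/s².
Semi-major axis of the transfer orbit: a_t = (8480 + 58100)/2 = 33290 km.
Half the transfer-orbit period gives t = π√(a_t³/μ) = 30210 s.
Converting: 30210 s ÷ 3600 s/hour = 8.39 hours.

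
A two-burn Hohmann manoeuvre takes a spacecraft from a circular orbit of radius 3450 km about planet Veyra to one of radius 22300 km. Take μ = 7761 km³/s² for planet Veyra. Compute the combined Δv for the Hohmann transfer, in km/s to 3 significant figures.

Δv = 0.759 km/s

Transfer-ellipse semi-major axis a_t = (r₁ + r₂)/2 = (3450 + 22300)/2 = 12875 km.
At r₁ the circular-orbit speed is v₁ = √(μ/r₁) = 1.499855 km/s.
On the transfer ellipse at r₁, v² = μ(2/r − 1/a) gives v_p = √[μ(2/r₁ − 1/a_t)] = 1.973913 km/s.
First burn Δv₁ = |v_p − v₁| = 0.47406 km/s.
Circular speed at r₂: v₂ = √(μ/r₂) = 0.58994 km/s.
Transfer-orbit speed at r₂: v_a = √[μ(2/r₂ − 1/a_t)] = 0.30538 km/s.
Second burn Δv₂ = |v₂ − v_a| = 0.28456 km/s.
Δv = Δv₁ + Δv₂ = 0.47406 + 0.28456 = 0.7586 km/s.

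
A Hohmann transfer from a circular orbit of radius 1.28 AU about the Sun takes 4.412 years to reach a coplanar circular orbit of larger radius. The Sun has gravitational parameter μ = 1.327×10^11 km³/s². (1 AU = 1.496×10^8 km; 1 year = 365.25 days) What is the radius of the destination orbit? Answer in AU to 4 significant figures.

r₂ = 7.260 AU

In km: r₁ = 1.28 × 1.496×10^8 = 1.91488×10^8 km.
Transfer time t = 4.412 years × 365.25 × 86400 s = 1.392321312×10^8 s, and t = π√(a_t³/μ).
So a_t = (μ t²/π²)^(1/3) = (1.327×10^11 × (1.392321312×10^8)² / π²)^(1/3) = 6.3878×10^8 km.
Since a_t = (r₁ + r₂)/2, r₂ = 2a_t − r₁ = 2×6.3878×10^8 − 1.91488×10^8 = 1.086072×10^9 km.
In AU: r₂ = 1.086072×10^9 / 1.496×10^8 = 7.260 AU.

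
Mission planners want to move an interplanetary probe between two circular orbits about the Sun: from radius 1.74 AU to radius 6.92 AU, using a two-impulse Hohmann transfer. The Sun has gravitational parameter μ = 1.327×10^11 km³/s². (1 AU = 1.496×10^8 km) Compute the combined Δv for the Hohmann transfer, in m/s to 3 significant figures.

In km: r₁ = 1.74 × 1.496×10^8 = 2.60304×10^8 km; r₂ = 6.92 × 1.496×10^8 = 1.035232×10^9 km.
The Hohmann ellipse has a_t = (r₁ + r₂)/2 = 6.47768×10^8 km.
At r₁ the circular-orbit speed is v₁ = √(μ/r₁) = 22.578 km/s.
Transfer-orbit speed at r₁ (vis-viva): v_p = √[μ(2/r₁ − 1/a_t)] = 28.543 km/s.
First burn Δv₁ = |v_p − v₁| = 5.965 km/s.
At r₂, v₂ = √(μ/r₂) = 11.322 km/s.
Transfer-orbit speed at r₂: v_a = √[μ(2/r₂ − 1/a_t)] = 7.1771 km/s.
Second burn Δv₂ = |v₂ − v_a| = 4.145 km/s.
Δv = Δv₁ + Δv₂ = 5.965 + 4.145 = 10.11 km/s.

Δv = 10100 m/s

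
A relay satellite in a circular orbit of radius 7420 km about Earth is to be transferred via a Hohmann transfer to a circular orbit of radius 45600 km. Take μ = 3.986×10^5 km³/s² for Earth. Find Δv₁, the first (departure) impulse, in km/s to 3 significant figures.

Transfer-ellipse semi-major axis a_t = (r₁ + r₂)/2 = (7420 + 45600)/2 = 26510 km.
Circular speed at r = 7420 km: v_c = √(μ/r) = 7.3294 km/s.
Vis-viva on the transfer ellipse at r = 7420 km gives v_t = √[μ(2/r − 1/a_t)] = 9.6127 km/s.
Δv₁ = |v_t − v_c| = |9.6127 − 7.3294| = 2.283 km/s.

Δv₁ = 2.28 km/s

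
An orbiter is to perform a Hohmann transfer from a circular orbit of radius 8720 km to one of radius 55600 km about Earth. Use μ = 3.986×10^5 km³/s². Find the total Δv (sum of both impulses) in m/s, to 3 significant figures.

Transfer-ellipse semi-major axis a_t = (r₁ + r₂)/2 = (8720 + 55600)/2 = 32160 km.
At r₁ the circular-orbit speed is v₁ = √(μ/r₁) = 6.761 km/s.
Transfer-orbit speed at r₁ (vis-viva): v_p = √[μ(2/r₁ − 1/a_t)] = 8.890 km/s.
First burn Δv₁ = |v_p − v₁| = 2.129 km/s.
At r₂, v₂ = √(μ/r₂) = 2.6775 km/s.
Transfer-orbit speed at r₂: v_a = √[μ(2/r₂ − 1/a_t)] = 1.3942 km/s.
Second burn Δv₂ = |v₂ − v_a| = 1.283 km/s.
Total Δv = Δv₁ + Δv₂ = 3.412 km/s.

Δv = 3410 m/s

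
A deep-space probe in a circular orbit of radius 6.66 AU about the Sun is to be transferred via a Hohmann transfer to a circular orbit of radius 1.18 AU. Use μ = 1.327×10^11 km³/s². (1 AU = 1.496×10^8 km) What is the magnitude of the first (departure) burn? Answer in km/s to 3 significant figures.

Δv₁ = 5.21 km/s

In km: r₁ = 6.66 × 1.496×10^8 = 9.96336×10^8 km; r₂ = 1.18 × 1.496×10^8 = 1.76528×10^8 km.
Transfer-ellipse semi-major axis a_t = (r₁ + r₂)/2 = (9.96336×10^8 + 1.76528×10^8)/2 = 5.86432×10^8 km.
On the circular orbit at r = 9.96336×10^8 km, v_c = √(μ/r) = 11.541 km/s.
Transfer-orbit speed at the same r (vis-viva, a = a_t): v_t = √[μ(2/r − 1/a_t)] = 6.3318 km/s.
Δv₁ = |v_t − v_c| = |6.3318 − 11.541| = 5.209 km/s.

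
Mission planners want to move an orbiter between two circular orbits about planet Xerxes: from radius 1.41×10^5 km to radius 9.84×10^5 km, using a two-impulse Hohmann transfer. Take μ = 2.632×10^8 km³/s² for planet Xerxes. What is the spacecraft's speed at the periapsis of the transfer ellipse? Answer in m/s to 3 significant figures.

v = 57100 m/s

Semi-major axis of the transfer orbit: a_t = (1.410×10^5 + 9.840×10^5)/2 = 5.625×10^5 km.
The periapsis of the transfer ellipse is at r = 1.410×10^5 km.
From the vis-viva equation, v = √[μ(2/r − 1/a_t)] = 57.14 km/s.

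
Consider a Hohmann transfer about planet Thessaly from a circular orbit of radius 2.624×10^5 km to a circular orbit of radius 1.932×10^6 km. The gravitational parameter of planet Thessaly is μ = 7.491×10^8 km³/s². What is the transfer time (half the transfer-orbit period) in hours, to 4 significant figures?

t = 36.64 hours

Transfer-ellipse semi-major axis a_t = (r₁ + r₂)/2 = (2.624×10^5 + 1.932×10^6)/2 = 1.0972×10^6 km.
Half the transfer-orbit period gives t = π√(a_t³/μ) = 1.319×10^5 s.
Converting: 1.319×10^5 s ÷ 3600 s/hour = 36.64 hours.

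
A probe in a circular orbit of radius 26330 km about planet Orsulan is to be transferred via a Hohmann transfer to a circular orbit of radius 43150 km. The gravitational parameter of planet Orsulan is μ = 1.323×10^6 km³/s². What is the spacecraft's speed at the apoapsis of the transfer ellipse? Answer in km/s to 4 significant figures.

The Hohmann ellipse has a_t = (r₁ + r₂)/2 = 34740 km.
The apoapsis of the transfer ellipse is at r = 43150 km.
From the vis-viva equation, v = √[μ(2/r − 1/a_t)] = 4.821 km/s.

v = 4.821 km/s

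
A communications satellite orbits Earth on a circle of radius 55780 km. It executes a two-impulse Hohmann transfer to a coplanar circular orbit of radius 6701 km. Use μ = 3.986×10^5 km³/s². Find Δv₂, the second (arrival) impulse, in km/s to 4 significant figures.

The Hohmann ellipse has a_t = (r₁ + r₂)/2 = 31240.5 km.
Circular speed at r = 6701 km: v_c = √(μ/r) = 7.7126 km/s.
Transfer-orbit speed at the same r (vis-viva, a = a_t): v_t = √[μ(2/r − 1/a_t)] = 10.306 km/s.
Δv₂ = |v_t − v_c| = |10.306 − 7.7126| = 2.593 km/s.

Δv₂ = 2.593 km/s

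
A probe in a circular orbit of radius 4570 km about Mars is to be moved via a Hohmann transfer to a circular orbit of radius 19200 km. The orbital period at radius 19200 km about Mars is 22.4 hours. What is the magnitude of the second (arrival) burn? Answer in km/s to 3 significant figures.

From Kepler's third law T² = 4π²r³/μ at r = 19200 km, T = 22.4 hours = 22.4 × 3600 s = 80640 s: μ = 4π²r³/T² = 42969.7 km³/s².
The Hohmann ellipse has a_t = (r₁ + r₂)/2 = 11885 km.
On the circular orbit at r = 19200 km, v_c = √(μ/r) = 1.496 km/s.
Transfer-orbit speed at the same r (vis-viva, a = a_t): v_t = √[μ(2/r − 1/a_t)] = 0.9277 km/s.
Δv₂ = |v_t − v_c| = |0.9277 − 1.496| = 0.5683 km/s.

Δv₂ = 0.568 km/s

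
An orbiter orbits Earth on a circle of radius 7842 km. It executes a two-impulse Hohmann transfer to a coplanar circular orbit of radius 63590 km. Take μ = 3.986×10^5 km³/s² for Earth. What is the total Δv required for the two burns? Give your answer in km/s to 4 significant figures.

Semi-major axis of the transfer orbit: a_t = (7842 + 63590)/2 = 35716 km.
Circular speed at r₁: v₁ = √(μ/r₁) = √(3.986×10^5/7842) = 7.129 km/s.
On the transfer ellipse at r₁, vis-viva equation gives v_p = √[μ(2/r₁ − 1/a_t)] = 9.513 km/s.
First burn Δv₁ = |v_p − v₁| = 2.384 km/s.
At r₂, v₂ = √(μ/r₂) = 2.50365 km/s.
Transfer-orbit speed at r₂: v_a = √[μ(2/r₂ − 1/a_t)] = 1.17316 km/s.
Second burn Δv₂ = |v₂ − v_a| = 1.330 km/s.
Total Δv = Δv₁ + Δv₂ = 3.714 km/s.

Δv = 3.714 km/s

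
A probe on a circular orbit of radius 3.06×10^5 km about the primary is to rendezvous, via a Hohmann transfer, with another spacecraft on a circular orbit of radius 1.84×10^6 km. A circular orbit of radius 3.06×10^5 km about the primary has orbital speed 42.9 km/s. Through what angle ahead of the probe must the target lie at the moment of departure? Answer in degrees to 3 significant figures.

From the circular-orbit relation v² = μ/r at r = 3.06×10^5 km: μ = v²r = (42.9)² × 3.06×10^5 = 5.63165×10^8 km³/s².
The Hohmann ellipse has a_t = (r₁ + r₂)/2 = 1.073×10^6 km.
Transfer time t = π√(a_t³/μ) = 1.471×10^5 s.
The target's mean motion on its circular orbit is ω₂ = √(μ/r₂³) = 9.508×10^-6 rad/s.
Angle swept by the target during transfer: ω₂·t = 1.399 rad = 80.16°.
The probe traverses 180° on the transfer ellipse, so the target must lead by 180° − 80.16° = 99.8°.

φ = 99.8°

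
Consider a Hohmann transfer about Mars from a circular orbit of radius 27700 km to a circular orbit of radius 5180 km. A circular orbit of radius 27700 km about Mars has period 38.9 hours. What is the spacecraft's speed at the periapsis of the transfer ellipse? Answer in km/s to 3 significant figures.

v = 3.73 km/s

From Kepler's third law T² = 4π²r³/μ at r = 27700 km, T = 38.9 hours = 38.9 × 3600 s = 1.4004×10^5 s: μ = 4π²r³/T² = 42785.3 km³/s².
The Hohmann ellipse has a_t = (r₁ + r₂)/2 = 16440 km.
The periapsis of the transfer ellipse is at r = 5180 km.
From the vis-viva equation, v = √[μ(2/r − 1/a_t)] = 3.731 km/s.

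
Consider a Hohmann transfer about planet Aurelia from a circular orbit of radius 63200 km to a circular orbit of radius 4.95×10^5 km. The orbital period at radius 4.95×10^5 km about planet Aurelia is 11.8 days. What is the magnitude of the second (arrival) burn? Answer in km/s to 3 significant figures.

From Kepler's third law T² = 4π²r³/μ at r = 4.95×10^5 km, T = 11.8 days = 11.8 × 86400 s = 1.01952×10^6 s: μ = 4π²r³/T² = 4.60664×10^6 km³/s².
Transfer-ellipse semi-major axis a_t = (r₁ + r₂)/2 = (63200 + 4.950×10^5)/2 = 2.791×10^5 km.
On the circular orbit at r = 4.950×10^5 km, v_c = √(μ/r) = 3.051 km/s.
Vis-viva on the transfer ellipse at r = 4.950×10^5 km gives v_t = √[μ(2/r − 1/a_t)] = 1.452 km/s.
Δv₂ = |v_t − v_c| = |1.452 − 3.051| = 1.599 km/s.

Δv₂ = 1.60 km/s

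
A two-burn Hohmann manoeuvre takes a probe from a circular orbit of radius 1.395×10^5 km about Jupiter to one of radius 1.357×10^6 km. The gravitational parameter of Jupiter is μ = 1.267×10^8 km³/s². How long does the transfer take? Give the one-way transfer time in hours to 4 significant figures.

Transfer-ellipse semi-major axis a_t = (r₁ + r₂)/2 = (1.395×10^5 + 1.357×10^6)/2 = 7.4825×10^5 km.
Half the transfer-orbit period gives t = π√(a_t³/μ) = 1.8065×10^5 s.
Converting: 1.8065×10^5 s ÷ 3600 s/hour = 50.18 hours.

t = 50.18 hours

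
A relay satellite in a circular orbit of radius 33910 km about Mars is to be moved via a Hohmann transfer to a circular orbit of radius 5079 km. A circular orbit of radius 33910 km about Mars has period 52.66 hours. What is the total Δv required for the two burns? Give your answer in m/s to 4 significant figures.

Δv = 1476 m/s

From Kepler's third law T² = 4π²r³/μ at r = 33910 km, T = 52.66 hours = 52.66 × 3600 s = 1.89576×10^5 s: μ = 4π²r³/T² = 42832.8 km³/s².
The Hohmann ellipse has a_t = (r₁ + r₂)/2 = 19494.5 km.
Circular speed at r₁: v₁ = √(μ/r₁) = √(42832.8/33910) = 1.1239 km/s.
On the transfer ellipse at r₁, v² = μ(2/r − 1/a) gives v_a = √[μ(2/r₁ − 1/a_t)] = 0.57366 km/s.
First burn Δv₁ = |v_a − v₁| = 0.5502 km/s.
Circular speed at r₂: v₂ = √(μ/r₂) = 2.9040 km/s.
Transfer-orbit speed at r₂: v_p = √[μ(2/r₂ − 1/a_t)] = 3.8301 km/s.
Second burn Δv₂ = |v₂ − v_p| = 0.9261 km/s.
Δv = Δv₁ + Δv₂ = 0.5502 + 0.9261 = 1.476 km/s.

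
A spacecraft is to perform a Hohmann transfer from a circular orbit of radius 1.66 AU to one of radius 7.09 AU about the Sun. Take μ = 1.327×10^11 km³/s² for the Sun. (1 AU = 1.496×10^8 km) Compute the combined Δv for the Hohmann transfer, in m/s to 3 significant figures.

Δv = 10600 m/s

In km: r₁ = 1.66 × 1.496×10^8 = 2.48336×10^8 km; r₂ = 7.09 × 1.496×10^8 = 1.060664×10^9 km.
Transfer-ellipse semi-major axis a_t = (r₁ + r₂)/2 = (2.48336×10^8 + 1.060664×10^9)/2 = 6.545×10^8 km.
Circular speed at r₁: v₁ = √(μ/r₁) = √(1.327×10^11/2.48336×10^8) = 23.116 km/s.
Transfer-orbit speed at r₁ (vis-viva): v_p = √[μ(2/r₁ − 1/a_t)] = 29.427 km/s.
First burn Δv₁ = |v_p − v₁| = 6.311 km/s.
At r₂, v₂ = √(μ/r₂) = 11.185 km/s.
Transfer-orbit speed at r₂: v_a = √[μ(2/r₂ − 1/a_t)] = 6.8899 km/s.
Second burn Δv₂ = |v₂ − v_a| = 4.295 km/s.
Δv = Δv₁ + Δv₂ = 6.311 + 4.295 = 10.61 km/s.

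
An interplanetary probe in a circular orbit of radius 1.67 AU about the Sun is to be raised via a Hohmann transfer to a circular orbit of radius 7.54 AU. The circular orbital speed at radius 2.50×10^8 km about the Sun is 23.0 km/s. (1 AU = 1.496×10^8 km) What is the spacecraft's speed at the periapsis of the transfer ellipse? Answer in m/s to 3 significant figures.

From the circular-orbit relation v² = μ/r at r = 2.50×10^8 km: μ = v²r = (23.0)² × 2.50×10^8 = 1.32250×10^11 km³/s².
In km: r₁ = 1.67 × 1.496×10^8 = 2.49832×10^8 km; r₂ = 7.54 × 1.496×10^8 = 1.127984×10^9 km.
Transfer-ellipse semi-major axis a_t = (r₁ + r₂)/2 = (2.49832×10^8 + 1.127984×10^9)/2 = 6.88908×10^8 km.
The periapsis of the transfer ellipse is at r = 2.49832×10^8 km.
Applying v² = μ(2/r − 1/a_t): v = 29.44 km/s.

v = 29400 m/s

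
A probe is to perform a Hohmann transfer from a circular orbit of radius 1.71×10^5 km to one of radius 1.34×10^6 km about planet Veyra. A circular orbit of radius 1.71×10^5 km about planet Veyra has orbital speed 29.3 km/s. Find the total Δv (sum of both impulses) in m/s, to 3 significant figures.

Δv = 15200 m/s

From the circular-orbit relation v² = μ/r at r = 1.71×10^5 km: μ = v²r = (29.3)² × 1.71×10^5 = 1.46802×10^8 km³/s².
Semi-major axis of the transfer orbit: a_t = (1.710×10^5 + 1.340×10^6)/2 = 7.555×10^5 km.
At r₁ the circular-orbit speed is v₁ = √(μ/r₁) = 29.300 km/s.
Transfer-orbit speed at r₁ (vis-viva equation): v_p = √[μ(2/r₁ − 1/a_t)] = 39.021 km/s.
First burn Δv₁ = |v_p − v₁| = 9.721 km/s.
Circular speed at r₂: v₂ = √(μ/r₂) = 10.467 km/s.
Transfer-orbit speed at r₂: v_a = √[μ(2/r₂ − 1/a_t)] = 4.9796 km/s.
Second burn Δv₂ = |v₂ − v_a| = 5.487 km/s.
Total Δv = Δv₁ + Δv₂ = 15.21 km/s.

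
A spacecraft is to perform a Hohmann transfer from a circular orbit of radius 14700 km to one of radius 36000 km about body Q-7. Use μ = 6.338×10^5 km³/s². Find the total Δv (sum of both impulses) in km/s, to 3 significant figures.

Transfer-ellipse semi-major axis a_t = (r₁ + r₂)/2 = (14700 + 36000)/2 = 25350 km.
At r₁ the circular-orbit speed is v₁ = √(μ/r₁) = 6.56625 km/s.
Transfer-orbit speed at r₁ (vis-viva equation): v_p = √[μ(2/r₁ − 1/a_t)] = 7.82492 km/s.
First burn Δv₁ = |v_p − v₁| = 1.2587 km/s.
Circular speed at r₂: v₂ = √(μ/r₂) = 4.1959 km/s.
Transfer-orbit speed at r₂: v_a = √[μ(2/r₂ − 1/a_t)] = 3.1952 km/s.
Second burn Δv₂ = |v₂ − v_a| = 1.0007 km/s.
Δv = Δv₁ + Δv₂ = 1.2587 + 1.0007 = 2.259 km/s.

Δv = 2.26 km/s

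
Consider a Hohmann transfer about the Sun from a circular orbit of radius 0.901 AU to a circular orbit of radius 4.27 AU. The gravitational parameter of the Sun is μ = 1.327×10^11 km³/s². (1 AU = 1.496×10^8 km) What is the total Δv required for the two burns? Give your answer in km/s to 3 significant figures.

In km: r₁ = 0.901 × 1.496×10^8 = 1.347896×10^8 km; r₂ = 4.27 × 1.496×10^8 = 6.38792×10^8 km.
Semi-major axis of the transfer orbit: a_t = (1.347896×10^8 + 6.38792×10^8)/2 = 3.867908×10^8 km.
Circular speed at r₁: v₁ = √(μ/r₁) = √(1.327×10^11/1.347896×10^8) = 31.377 km/s.
Transfer-orbit speed at r₁ (vis-viva equation): v_p = √[μ(2/r₁ − 1/a_t)] = 40.323 km/s.
First burn Δv₁ = |v_p − v₁| = 8.946 km/s.
Circular speed at r₂: v₂ = √(μ/r₂) = 14.413 km/s.
Transfer-orbit speed at r₂: v_a = √[μ(2/r₂ − 1/a_t)] = 8.5084 km/s.
Second burn Δv₂ = |v₂ − v_a| = 5.905 km/s.
Total Δv = Δv₁ + Δv₂ = 14.85 km/s.

Δv = 14.9 km/s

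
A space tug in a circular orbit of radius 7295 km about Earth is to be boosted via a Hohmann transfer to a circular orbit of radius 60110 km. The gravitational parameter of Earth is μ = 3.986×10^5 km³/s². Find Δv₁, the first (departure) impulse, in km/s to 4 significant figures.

Transfer-ellipse semi-major axis a_t = (r₁ + r₂)/2 = (7295 + 60110)/2 = 33702.5 km.
Circular speed at r = 7295 km: v_c = √(μ/r) = 7.392 km/s.
Vis-viva on the transfer ellipse at r = 7295 km gives v_t = √[μ(2/r − 1/a_t)] = 9.872 km/s.
Δv₁ = |v_t − v_c| = |9.872 − 7.392| = 2.480 km/s.

Δv₁ = 2.480 km/s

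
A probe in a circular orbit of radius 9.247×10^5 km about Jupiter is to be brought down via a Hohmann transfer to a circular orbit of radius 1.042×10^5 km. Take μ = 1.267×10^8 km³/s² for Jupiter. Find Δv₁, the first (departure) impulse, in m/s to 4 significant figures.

Δv₁ = 6437 m/s

Transfer-ellipse semi-major axis a_t = (r₁ + r₂)/2 = (9.247×10^5 + 1.042×10^5)/2 = 5.1445×10^5 km.
On the circular orbit at r = 9.247×10^5 km, v_c = √(μ/r) = 11.705 km/s.
Transfer-orbit speed at the same r (vis-viva, a = a_t): v_t = √[μ(2/r − 1/a_t)] = 5.2681 km/s.
Δv₁ = |v_t − v_c| = |5.2681 − 11.705| = 6.437 km/s.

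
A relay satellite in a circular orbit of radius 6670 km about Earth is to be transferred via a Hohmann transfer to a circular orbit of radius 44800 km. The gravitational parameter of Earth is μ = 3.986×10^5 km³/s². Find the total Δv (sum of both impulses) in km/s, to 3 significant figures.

The Hohmann ellipse has a_t = (r₁ + r₂)/2 = 25735 km.
Circular speed at r₁: v₁ = √(μ/r₁) = √(3.986×10^5/6670) = 7.73047 km/s.
On the transfer ellipse at r₁, v² = μ(2/r − 1/a) gives v_p = √[μ(2/r₁ − 1/a_t)] = 10.1996 km/s.
First burn Δv₁ = |v_p − v₁| = 2.469 km/s.
Circular speed at r₂: v₂ = √(μ/r₂) = 2.983 km/s.
Transfer-orbit speed at r₂: v_a = √[μ(2/r₂ − 1/a_t)] = 1.519 km/s.
Second burn Δv₂ = |v₂ − v_a| = 1.464 km/s.
Total Δv = Δv₁ + Δv₂ = 3.933 km/s.

Δv = 3.93 km/s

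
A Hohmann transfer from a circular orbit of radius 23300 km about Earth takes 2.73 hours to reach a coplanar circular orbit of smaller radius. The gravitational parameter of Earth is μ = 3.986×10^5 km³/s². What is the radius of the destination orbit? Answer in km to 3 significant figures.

Transfer time t = 2.73 hours = 9828 s, and t = π√(a_t³/μ).
So a_t = (μ t²/π²)^(1/3) = (3.986×10^5 × (9828)² / π²)^(1/3) = 15742 km.
Since a_t = (r₁ + r₂)/2, r₂ = 2a_t − r₁ = 2×15742 − 23300 = 8184 km.

r₂ = 8180 km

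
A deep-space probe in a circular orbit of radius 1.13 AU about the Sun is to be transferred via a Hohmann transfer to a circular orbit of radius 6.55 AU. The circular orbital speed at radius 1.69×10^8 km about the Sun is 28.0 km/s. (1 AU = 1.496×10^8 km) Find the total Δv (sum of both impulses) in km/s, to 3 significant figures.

From the circular-orbit relation v² = μ/r at r = 1.69×10^8 km: μ = v²r = (28.0)² × 1.69×10^8 = 1.32496×10^11 km³/s².
In km: r₁ = 1.13 × 1.496×10^8 = 1.69048×10^8 km; r₂ = 6.55 × 1.496×10^8 = 9.7988×10^8 km.
Transfer-ellipse semi-major axis a_t = (r₁ + r₂)/2 = (1.69048×10^8 + 9.7988×10^8)/2 = 5.74464×10^8 km.
Circular speed at r₁: v₁ = √(μ/r₁) = √(1.32496×10^11/1.69048×10^8) = 27.996 km/s.
Transfer-orbit speed at r₁ (vis-viva): v_p = √[μ(2/r₁ − 1/a_t)] = 36.564 km/s.
First burn Δv₁ = |v_p − v₁| = 8.568 km/s.
At r₂, v₂ = √(μ/r₂) = 11.628 km/s.
Transfer-orbit speed at r₂: v_a = √[μ(2/r₂ − 1/a_t)] = 6.3080 km/s.
Second burn Δv₂ = |v₂ − v_a| = 5.320 km/s.
Δv = Δv₁ + Δv₂ = 8.568 + 5.320 = 13.89 km/s.

Δv = 13.9 km/s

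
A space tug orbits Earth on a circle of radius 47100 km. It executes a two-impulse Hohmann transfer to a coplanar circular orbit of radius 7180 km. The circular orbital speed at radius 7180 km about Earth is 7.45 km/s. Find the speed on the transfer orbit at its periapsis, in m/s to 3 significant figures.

From the circular-orbit relation v² = μ/r at r = 7180 km: μ = v²r = (7.45)² × 7180 = 3.98508×10^5 km³/s².
Semi-major axis of the transfer orbit: a_t = (47100 + 7180)/2 = 27140 km.
The periapsis of the transfer ellipse is at r = 7180 km.
Applying v² = μ(2/r − 1/a_t): v = 9.814 km/s.

v = 9810 m/s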